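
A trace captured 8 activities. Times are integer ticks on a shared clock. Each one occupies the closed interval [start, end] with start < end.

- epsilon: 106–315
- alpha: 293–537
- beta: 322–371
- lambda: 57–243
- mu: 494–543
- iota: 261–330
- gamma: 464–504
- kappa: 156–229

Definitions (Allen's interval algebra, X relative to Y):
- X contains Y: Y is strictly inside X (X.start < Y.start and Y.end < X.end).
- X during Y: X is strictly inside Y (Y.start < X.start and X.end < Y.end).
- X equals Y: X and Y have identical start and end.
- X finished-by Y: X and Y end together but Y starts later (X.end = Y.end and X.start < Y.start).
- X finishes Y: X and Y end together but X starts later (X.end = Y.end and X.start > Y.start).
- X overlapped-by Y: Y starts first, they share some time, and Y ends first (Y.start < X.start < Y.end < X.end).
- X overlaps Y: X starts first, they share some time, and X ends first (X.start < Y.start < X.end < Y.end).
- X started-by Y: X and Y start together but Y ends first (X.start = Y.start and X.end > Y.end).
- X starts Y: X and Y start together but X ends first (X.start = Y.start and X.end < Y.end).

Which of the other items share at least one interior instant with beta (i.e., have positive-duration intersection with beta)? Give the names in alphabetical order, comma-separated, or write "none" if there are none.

Target beta = [322, 371].
alpha [293, 537] → contains → yes.
epsilon [106, 315] → before → no.
gamma [464, 504] → after → no.
iota [261, 330] → overlaps → yes.
kappa [156, 229] → before → no.
lambda [57, 243] → before → no.
mu [494, 543] → after → no.
Result: alpha, iota.

alpha, iota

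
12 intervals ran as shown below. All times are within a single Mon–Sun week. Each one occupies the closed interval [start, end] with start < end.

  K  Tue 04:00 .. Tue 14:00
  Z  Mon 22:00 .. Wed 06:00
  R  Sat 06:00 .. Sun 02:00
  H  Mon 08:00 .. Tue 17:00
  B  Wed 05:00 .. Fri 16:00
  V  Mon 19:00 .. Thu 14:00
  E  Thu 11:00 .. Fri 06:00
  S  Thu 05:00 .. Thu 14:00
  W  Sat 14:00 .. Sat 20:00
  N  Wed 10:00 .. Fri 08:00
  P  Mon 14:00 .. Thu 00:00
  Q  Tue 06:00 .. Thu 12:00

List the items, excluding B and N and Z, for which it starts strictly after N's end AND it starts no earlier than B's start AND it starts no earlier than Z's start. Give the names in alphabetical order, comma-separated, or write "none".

R, W

Conditions: its start is strictly after N's end (X.start > Fri 08:00) AND its start is no earlier than B's start (X.start >= Wed 05:00) AND its start is no earlier than Z's start (X.start >= Mon 22:00).
E: start Thu 11:00 > Fri 08:00? ✗; start Thu 11:00 >= Wed 05:00? ✓; start Thu 11:00 >= Mon 22:00? ✓ → no.
H: start Mon 08:00 > Fri 08:00? ✗; start Mon 08:00 >= Wed 05:00? ✗; start Mon 08:00 >= Mon 22:00? ✗ → no.
K: start Tue 04:00 > Fri 08:00? ✗; start Tue 04:00 >= Wed 05:00? ✗; start Tue 04:00 >= Mon 22:00? ✓ → no.
P: start Mon 14:00 > Fri 08:00? ✗; start Mon 14:00 >= Wed 05:00? ✗; start Mon 14:00 >= Mon 22:00? ✗ → no.
Q: start Tue 06:00 > Fri 08:00? ✗; start Tue 06:00 >= Wed 05:00? ✗; start Tue 06:00 >= Mon 22:00? ✓ → no.
R: start Sat 06:00 > Fri 08:00? ✓; start Sat 06:00 >= Wed 05:00? ✓; start Sat 06:00 >= Mon 22:00? ✓ → yes.
S: start Thu 05:00 > Fri 08:00? ✗; start Thu 05:00 >= Wed 05:00? ✓; start Thu 05:00 >= Mon 22:00? ✓ → no.
V: start Mon 19:00 > Fri 08:00? ✗; start Mon 19:00 >= Wed 05:00? ✗; start Mon 19:00 >= Mon 22:00? ✗ → no.
W: start Sat 14:00 > Fri 08:00? ✓; start Sat 14:00 >= Wed 05:00? ✓; start Sat 14:00 >= Mon 22:00? ✓ → yes.
Result: R, W.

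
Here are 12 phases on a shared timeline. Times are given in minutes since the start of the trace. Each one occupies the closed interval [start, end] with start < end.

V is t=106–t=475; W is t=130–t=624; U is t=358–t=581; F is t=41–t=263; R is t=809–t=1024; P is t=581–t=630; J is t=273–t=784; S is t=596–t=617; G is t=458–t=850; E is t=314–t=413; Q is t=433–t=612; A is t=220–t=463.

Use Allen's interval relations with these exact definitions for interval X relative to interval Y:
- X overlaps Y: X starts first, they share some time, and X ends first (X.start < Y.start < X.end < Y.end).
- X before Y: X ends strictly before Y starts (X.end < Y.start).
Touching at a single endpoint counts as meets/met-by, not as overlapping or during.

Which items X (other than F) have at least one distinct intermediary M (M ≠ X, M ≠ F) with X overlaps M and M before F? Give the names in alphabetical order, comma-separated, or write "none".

none

Target F = [t=41, t=263].
Intermediaries M with M before F: none.
Union: none.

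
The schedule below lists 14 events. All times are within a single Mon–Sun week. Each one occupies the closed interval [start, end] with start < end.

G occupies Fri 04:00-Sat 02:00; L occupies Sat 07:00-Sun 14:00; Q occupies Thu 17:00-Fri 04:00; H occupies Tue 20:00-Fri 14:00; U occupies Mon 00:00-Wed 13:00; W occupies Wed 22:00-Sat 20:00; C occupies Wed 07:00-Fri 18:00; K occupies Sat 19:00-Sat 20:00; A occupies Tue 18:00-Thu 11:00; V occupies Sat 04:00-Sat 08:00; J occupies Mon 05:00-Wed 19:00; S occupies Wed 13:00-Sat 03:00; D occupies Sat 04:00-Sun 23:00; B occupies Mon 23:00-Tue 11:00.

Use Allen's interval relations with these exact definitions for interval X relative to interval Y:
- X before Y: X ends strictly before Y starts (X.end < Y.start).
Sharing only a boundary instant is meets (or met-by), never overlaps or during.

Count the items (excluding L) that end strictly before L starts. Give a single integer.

9

Target L = [Sat 07:00, Sun 14:00].
A [Tue 18:00, Thu 11:00] → before → counts.
B [Mon 23:00, Tue 11:00] → before → counts.
C [Wed 07:00, Fri 18:00] → before → counts.
D [Sat 04:00, Sun 23:00] → contains → no.
G [Fri 04:00, Sat 02:00] → before → counts.
H [Tue 20:00, Fri 14:00] → before → counts.
J [Mon 05:00, Wed 19:00] → before → counts.
K [Sat 19:00, Sat 20:00] → during → no.
Q [Thu 17:00, Fri 04:00] → before → counts.
S [Wed 13:00, Sat 03:00] → before → counts.
U [Mon 00:00, Wed 13:00] → before → counts.
V [Sat 04:00, Sat 08:00] → overlaps → no.
W [Wed 22:00, Sat 20:00] → overlaps → no.
Total: 9.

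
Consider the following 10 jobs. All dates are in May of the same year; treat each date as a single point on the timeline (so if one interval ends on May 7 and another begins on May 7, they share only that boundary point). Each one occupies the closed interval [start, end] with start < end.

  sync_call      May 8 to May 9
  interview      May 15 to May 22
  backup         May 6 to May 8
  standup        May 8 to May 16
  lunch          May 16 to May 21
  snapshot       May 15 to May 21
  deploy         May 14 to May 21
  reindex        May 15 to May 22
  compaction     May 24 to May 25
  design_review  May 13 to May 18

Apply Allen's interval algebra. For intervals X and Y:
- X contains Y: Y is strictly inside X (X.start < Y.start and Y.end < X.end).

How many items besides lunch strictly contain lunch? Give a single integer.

Target lunch = [May 16, May 21].
backup [May 6, May 8] → before → no.
compaction [May 24, May 25] → after → no.
deploy [May 14, May 21] → finished-by → no.
design_review [May 13, May 18] → overlaps → no.
interview [May 15, May 22] → contains → counts.
reindex [May 15, May 22] → contains → counts.
snapshot [May 15, May 21] → finished-by → no.
standup [May 8, May 16] → meets → no.
sync_call [May 8, May 9] → before → no.
Total: 2.

2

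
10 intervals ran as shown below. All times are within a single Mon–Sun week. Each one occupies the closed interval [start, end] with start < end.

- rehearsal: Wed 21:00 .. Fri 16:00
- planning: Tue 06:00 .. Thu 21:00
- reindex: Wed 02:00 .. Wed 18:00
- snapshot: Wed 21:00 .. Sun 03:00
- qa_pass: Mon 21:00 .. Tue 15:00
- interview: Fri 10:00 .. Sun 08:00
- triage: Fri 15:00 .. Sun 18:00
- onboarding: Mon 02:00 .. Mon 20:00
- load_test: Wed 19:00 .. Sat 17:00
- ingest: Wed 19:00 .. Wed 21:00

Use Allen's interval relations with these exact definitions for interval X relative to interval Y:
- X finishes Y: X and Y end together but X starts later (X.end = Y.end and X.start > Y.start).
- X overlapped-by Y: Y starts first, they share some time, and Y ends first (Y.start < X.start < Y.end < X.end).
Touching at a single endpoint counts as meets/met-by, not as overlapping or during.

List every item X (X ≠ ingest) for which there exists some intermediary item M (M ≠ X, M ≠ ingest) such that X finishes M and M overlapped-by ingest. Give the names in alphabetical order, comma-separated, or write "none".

Target ingest = [Wed 19:00, Wed 21:00].
Intermediaries M with M overlapped-by ingest: none.
Union: none.

none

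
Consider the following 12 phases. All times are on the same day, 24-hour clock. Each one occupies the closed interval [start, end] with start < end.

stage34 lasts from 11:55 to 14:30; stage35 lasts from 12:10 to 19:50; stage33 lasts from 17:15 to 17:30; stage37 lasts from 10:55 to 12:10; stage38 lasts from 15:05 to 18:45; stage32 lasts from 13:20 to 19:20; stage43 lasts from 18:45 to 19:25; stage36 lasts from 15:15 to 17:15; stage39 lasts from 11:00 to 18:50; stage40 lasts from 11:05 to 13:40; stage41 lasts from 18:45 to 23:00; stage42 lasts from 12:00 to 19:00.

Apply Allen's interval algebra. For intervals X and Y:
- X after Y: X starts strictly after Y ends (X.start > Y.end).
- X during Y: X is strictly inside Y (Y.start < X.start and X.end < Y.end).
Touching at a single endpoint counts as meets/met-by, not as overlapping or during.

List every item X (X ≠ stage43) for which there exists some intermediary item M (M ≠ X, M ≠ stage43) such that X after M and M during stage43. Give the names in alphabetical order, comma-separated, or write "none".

Target stage43 = [18:45, 19:25].
Intermediaries M with M during stage43: none.
Union: none.

none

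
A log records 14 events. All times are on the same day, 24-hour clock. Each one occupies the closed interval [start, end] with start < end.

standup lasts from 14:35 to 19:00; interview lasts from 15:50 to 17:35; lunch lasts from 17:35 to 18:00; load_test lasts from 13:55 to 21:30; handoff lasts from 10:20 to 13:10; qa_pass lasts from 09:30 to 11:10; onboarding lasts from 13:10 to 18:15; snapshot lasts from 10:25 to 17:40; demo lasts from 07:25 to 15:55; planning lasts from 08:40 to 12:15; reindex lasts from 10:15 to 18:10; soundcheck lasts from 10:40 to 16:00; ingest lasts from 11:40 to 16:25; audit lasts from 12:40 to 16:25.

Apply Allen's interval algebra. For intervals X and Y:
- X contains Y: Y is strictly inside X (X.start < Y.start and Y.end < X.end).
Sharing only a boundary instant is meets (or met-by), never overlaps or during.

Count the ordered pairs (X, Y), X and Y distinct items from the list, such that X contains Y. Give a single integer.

22

Checking all 182 ordered pairs for relation 'contains'; matching pairs in alphabetical order:
(demo, handoff): demo contains handoff ✓
(demo, planning): demo contains planning ✓
(demo, qa_pass): demo contains qa_pass ✓
(load_test, interview): load_test contains interview ✓
(load_test, lunch): load_test contains lunch ✓
(load_test, standup): load_test contains standup ✓
(onboarding, interview): onboarding contains interview ✓
(onboarding, lunch): onboarding contains lunch ✓
(planning, qa_pass): planning contains qa_pass ✓
(reindex, audit): reindex contains audit ✓
(reindex, handoff): reindex contains handoff ✓
(reindex, ingest): reindex contains ingest ✓
(reindex, interview): reindex contains interview ✓
(reindex, lunch): reindex contains lunch ✓
(reindex, snapshot): reindex contains snapshot ✓
(reindex, soundcheck): reindex contains soundcheck ✓
(snapshot, audit): snapshot contains audit ✓
(snapshot, ingest): snapshot contains ingest ✓
(snapshot, interview): snapshot contains interview ✓
(snapshot, soundcheck): snapshot contains soundcheck ✓
(standup, interview): standup contains interview ✓
(standup, lunch): standup contains lunch ✓
Count: 22.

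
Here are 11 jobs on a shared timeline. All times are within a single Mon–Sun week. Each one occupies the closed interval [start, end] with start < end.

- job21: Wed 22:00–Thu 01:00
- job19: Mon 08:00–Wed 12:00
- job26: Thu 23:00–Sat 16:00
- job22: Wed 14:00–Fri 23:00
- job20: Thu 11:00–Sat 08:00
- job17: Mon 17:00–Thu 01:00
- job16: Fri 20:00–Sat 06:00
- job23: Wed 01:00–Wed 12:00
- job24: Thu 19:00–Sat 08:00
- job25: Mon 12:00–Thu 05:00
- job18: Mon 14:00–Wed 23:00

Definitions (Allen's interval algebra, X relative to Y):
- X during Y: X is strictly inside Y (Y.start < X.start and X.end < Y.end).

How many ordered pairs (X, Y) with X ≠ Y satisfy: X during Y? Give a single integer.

10

Checking all 110 ordered pairs for relation 'during'; matching pairs in alphabetical order:
(job16, job20): job16 during job20 ✓
(job16, job24): job16 during job24 ✓
(job16, job26): job16 during job26 ✓
(job17, job25): job17 during job25 ✓
(job18, job25): job18 during job25 ✓
(job21, job22): job21 during job22 ✓
(job21, job25): job21 during job25 ✓
(job23, job17): job23 during job17 ✓
(job23, job18): job23 during job18 ✓
(job23, job25): job23 during job25 ✓
Count: 10.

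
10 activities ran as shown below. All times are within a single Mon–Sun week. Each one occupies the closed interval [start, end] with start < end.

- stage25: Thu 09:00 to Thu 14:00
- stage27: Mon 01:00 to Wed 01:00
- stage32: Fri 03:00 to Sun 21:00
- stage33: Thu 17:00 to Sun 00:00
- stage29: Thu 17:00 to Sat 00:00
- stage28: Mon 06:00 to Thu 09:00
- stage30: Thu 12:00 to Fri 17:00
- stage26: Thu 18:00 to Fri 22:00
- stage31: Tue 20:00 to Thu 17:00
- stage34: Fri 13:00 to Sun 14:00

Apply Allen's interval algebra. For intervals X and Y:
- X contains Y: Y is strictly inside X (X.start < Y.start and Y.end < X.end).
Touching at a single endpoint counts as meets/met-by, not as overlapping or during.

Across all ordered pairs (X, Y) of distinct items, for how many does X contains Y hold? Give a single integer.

4

Checking all 90 ordered pairs for relation 'contains'; matching pairs in alphabetical order:
(stage29, stage26): stage29 contains stage26 ✓
(stage31, stage25): stage31 contains stage25 ✓
(stage32, stage34): stage32 contains stage34 ✓
(stage33, stage26): stage33 contains stage26 ✓
Count: 4.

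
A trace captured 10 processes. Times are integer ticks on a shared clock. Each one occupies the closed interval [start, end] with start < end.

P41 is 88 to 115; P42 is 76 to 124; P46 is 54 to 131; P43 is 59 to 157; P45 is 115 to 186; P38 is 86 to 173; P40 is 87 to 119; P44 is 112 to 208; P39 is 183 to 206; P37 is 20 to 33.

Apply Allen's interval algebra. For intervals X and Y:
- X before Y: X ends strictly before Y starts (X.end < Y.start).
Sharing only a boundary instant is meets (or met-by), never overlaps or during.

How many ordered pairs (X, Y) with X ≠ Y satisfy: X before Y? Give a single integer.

Checking all 90 ordered pairs for relation 'before'; matching pairs in alphabetical order:
(P37, P38): P37 before P38 ✓
(P37, P39): P37 before P39 ✓
(P37, P40): P37 before P40 ✓
(P37, P41): P37 before P41 ✓
(P37, P42): P37 before P42 ✓
(P37, P43): P37 before P43 ✓
(P37, P44): P37 before P44 ✓
(P37, P45): P37 before P45 ✓
(P37, P46): P37 before P46 ✓
(P38, P39): P38 before P39 ✓
(P40, P39): P40 before P39 ✓
(P41, P39): P41 before P39 ✓
(P42, P39): P42 before P39 ✓
(P43, P39): P43 before P39 ✓
(P46, P39): P46 before P39 ✓
Count: 15.

15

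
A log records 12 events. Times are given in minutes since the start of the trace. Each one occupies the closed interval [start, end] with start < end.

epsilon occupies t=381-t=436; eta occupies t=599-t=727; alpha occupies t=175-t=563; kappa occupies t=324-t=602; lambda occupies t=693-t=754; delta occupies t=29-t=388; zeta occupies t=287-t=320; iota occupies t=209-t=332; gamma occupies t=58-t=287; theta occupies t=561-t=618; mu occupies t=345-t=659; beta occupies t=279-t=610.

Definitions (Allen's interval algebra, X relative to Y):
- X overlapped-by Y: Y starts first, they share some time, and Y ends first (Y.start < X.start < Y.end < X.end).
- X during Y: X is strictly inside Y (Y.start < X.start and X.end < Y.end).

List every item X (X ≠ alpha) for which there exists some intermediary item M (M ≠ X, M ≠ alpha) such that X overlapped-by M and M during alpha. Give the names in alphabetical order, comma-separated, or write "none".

beta, kappa

Target alpha = [t=175, t=563].
Intermediaries M with M during alpha: epsilon, iota, zeta.
Via epsilon — items with X overlapped-by epsilon: none.
Via iota — items with X overlapped-by iota: beta, kappa.
Via zeta — items with X overlapped-by zeta: none.
Union: beta, kappa.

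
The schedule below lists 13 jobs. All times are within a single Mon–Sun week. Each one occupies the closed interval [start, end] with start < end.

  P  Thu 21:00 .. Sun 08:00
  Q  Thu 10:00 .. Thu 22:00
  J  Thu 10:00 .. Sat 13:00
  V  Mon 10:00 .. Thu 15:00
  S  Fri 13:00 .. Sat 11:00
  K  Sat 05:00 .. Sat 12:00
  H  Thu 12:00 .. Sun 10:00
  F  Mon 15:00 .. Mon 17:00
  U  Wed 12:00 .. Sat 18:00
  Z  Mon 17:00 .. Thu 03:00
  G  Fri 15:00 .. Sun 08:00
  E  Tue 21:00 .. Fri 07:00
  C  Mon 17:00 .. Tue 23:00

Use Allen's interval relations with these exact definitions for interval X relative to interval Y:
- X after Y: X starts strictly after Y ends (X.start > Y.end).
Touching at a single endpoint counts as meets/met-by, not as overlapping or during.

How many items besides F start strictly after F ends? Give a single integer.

9

Target F = [Mon 15:00, Mon 17:00].
C [Mon 17:00, Tue 23:00] → met-by → no.
E [Tue 21:00, Fri 07:00] → after → counts.
G [Fri 15:00, Sun 08:00] → after → counts.
H [Thu 12:00, Sun 10:00] → after → counts.
J [Thu 10:00, Sat 13:00] → after → counts.
K [Sat 05:00, Sat 12:00] → after → counts.
P [Thu 21:00, Sun 08:00] → after → counts.
Q [Thu 10:00, Thu 22:00] → after → counts.
S [Fri 13:00, Sat 11:00] → after → counts.
U [Wed 12:00, Sat 18:00] → after → counts.
V [Mon 10:00, Thu 15:00] → contains → no.
Z [Mon 17:00, Thu 03:00] → met-by → no.
Total: 9.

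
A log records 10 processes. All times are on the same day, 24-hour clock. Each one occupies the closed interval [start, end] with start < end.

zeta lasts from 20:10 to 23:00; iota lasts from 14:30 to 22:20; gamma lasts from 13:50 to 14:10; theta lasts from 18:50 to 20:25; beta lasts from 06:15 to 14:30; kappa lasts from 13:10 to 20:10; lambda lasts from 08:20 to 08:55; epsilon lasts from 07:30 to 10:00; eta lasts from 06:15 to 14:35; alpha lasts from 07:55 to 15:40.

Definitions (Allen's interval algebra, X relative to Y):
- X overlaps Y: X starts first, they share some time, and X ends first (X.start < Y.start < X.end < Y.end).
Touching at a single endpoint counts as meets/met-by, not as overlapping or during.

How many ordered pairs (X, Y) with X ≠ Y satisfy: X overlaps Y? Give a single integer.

Checking all 90 ordered pairs for relation 'overlaps'; matching pairs in alphabetical order:
(alpha, iota): alpha overlaps iota ✓
(alpha, kappa): alpha overlaps kappa ✓
(beta, alpha): beta overlaps alpha ✓
(beta, kappa): beta overlaps kappa ✓
(epsilon, alpha): epsilon overlaps alpha ✓
(eta, alpha): eta overlaps alpha ✓
(eta, iota): eta overlaps iota ✓
(eta, kappa): eta overlaps kappa ✓
(iota, zeta): iota overlaps zeta ✓
(kappa, iota): kappa overlaps iota ✓
(kappa, theta): kappa overlaps theta ✓
(theta, zeta): theta overlaps zeta ✓
Count: 12.

12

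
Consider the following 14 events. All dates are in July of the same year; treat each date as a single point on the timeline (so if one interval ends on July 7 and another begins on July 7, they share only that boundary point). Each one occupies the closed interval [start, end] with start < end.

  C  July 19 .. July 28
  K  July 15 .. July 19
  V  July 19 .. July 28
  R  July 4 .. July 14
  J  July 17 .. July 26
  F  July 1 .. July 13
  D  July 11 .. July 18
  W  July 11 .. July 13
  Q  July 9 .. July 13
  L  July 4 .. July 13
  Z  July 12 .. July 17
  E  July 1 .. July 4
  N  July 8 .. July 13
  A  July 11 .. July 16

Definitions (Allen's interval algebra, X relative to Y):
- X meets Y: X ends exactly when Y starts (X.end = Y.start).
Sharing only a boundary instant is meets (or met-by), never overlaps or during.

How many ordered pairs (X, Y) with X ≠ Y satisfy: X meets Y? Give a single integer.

Checking all 182 ordered pairs for relation 'meets'; matching pairs in alphabetical order:
(E, L): E meets L ✓
(E, R): E meets R ✓
(K, C): K meets C ✓
(K, V): K meets V ✓
(Z, J): Z meets J ✓
Count: 5.

5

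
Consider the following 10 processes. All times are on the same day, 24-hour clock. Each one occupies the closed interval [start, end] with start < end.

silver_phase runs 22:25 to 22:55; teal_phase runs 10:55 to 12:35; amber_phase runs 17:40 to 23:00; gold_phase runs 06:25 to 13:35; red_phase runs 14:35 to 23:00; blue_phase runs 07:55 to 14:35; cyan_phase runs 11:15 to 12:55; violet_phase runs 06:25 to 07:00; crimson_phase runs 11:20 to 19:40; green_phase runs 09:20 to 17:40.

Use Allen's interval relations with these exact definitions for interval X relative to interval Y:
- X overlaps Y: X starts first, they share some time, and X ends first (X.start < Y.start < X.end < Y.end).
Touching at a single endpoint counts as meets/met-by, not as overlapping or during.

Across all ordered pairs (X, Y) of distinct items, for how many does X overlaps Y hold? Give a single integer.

12

Checking all 90 ordered pairs for relation 'overlaps'; matching pairs in alphabetical order:
(blue_phase, crimson_phase): blue_phase overlaps crimson_phase ✓
(blue_phase, green_phase): blue_phase overlaps green_phase ✓
(crimson_phase, amber_phase): crimson_phase overlaps amber_phase ✓
(crimson_phase, red_phase): crimson_phase overlaps red_phase ✓
(cyan_phase, crimson_phase): cyan_phase overlaps crimson_phase ✓
(gold_phase, blue_phase): gold_phase overlaps blue_phase ✓
(gold_phase, crimson_phase): gold_phase overlaps crimson_phase ✓
(gold_phase, green_phase): gold_phase overlaps green_phase ✓
(green_phase, crimson_phase): green_phase overlaps crimson_phase ✓
(green_phase, red_phase): green_phase overlaps red_phase ✓
(teal_phase, crimson_phase): teal_phase overlaps crimson_phase ✓
(teal_phase, cyan_phase): teal_phase overlaps cyan_phase ✓
Count: 12.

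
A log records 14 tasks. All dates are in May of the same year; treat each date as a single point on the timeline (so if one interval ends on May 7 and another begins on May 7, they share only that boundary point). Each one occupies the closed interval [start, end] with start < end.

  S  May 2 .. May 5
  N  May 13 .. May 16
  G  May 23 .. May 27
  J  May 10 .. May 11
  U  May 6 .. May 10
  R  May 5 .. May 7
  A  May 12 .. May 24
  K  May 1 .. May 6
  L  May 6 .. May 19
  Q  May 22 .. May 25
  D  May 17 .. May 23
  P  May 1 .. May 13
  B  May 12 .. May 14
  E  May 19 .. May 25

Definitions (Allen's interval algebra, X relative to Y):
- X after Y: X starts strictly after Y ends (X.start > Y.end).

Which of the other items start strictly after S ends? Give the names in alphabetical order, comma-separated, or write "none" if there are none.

A, B, D, E, G, J, L, N, Q, U

Target S = [May 2, May 5].
A [May 12, May 24] → after → yes.
B [May 12, May 14] → after → yes.
D [May 17, May 23] → after → yes.
E [May 19, May 25] → after → yes.
G [May 23, May 27] → after → yes.
J [May 10, May 11] → after → yes.
K [May 1, May 6] → contains → no.
L [May 6, May 19] → after → yes.
N [May 13, May 16] → after → yes.
P [May 1, May 13] → contains → no.
Q [May 22, May 25] → after → yes.
R [May 5, May 7] → met-by → no.
U [May 6, May 10] → after → yes.
Result: A, B, D, E, G, J, L, N, Q, U.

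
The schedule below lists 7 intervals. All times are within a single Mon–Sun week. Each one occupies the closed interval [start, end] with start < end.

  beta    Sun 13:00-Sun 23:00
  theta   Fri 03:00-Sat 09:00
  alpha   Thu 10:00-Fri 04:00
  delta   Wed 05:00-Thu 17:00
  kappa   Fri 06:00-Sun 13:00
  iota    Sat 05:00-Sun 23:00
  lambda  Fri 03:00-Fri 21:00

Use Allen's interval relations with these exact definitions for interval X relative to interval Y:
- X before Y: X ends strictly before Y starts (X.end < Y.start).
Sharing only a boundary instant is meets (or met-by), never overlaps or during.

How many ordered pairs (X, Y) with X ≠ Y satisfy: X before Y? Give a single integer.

11

Checking all 42 ordered pairs for relation 'before'; matching pairs in alphabetical order:
(alpha, beta): alpha before beta ✓
(alpha, iota): alpha before iota ✓
(alpha, kappa): alpha before kappa ✓
(delta, beta): delta before beta ✓
(delta, iota): delta before iota ✓
(delta, kappa): delta before kappa ✓
(delta, lambda): delta before lambda ✓
(delta, theta): delta before theta ✓
(lambda, beta): lambda before beta ✓
(lambda, iota): lambda before iota ✓
(theta, beta): theta before beta ✓
Count: 11.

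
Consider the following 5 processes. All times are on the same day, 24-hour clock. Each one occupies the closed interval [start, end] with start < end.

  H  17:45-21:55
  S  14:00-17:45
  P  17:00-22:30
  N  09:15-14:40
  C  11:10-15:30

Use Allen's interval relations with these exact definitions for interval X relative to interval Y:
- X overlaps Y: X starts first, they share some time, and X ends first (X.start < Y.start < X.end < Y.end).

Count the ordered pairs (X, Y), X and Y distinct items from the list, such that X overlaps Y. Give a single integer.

4

Checking all 20 ordered pairs for relation 'overlaps'; matching pairs in alphabetical order:
(C, S): C overlaps S ✓
(N, C): N overlaps C ✓
(N, S): N overlaps S ✓
(S, P): S overlaps P ✓
Count: 4.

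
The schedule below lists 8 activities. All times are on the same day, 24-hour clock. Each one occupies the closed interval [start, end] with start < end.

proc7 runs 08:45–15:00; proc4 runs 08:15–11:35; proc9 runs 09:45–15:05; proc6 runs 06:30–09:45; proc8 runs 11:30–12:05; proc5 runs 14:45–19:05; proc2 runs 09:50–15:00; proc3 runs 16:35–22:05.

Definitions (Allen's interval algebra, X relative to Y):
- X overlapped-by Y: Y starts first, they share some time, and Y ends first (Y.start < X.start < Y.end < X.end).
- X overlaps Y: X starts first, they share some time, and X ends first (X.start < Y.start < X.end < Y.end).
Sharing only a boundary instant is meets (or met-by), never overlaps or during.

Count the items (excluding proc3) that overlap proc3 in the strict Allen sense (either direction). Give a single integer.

1

Target proc3 = [16:35, 22:05].
proc2 [09:50, 15:00] → before → no.
proc4 [08:15, 11:35] → before → no.
proc5 [14:45, 19:05] → overlaps → counts.
proc6 [06:30, 09:45] → before → no.
proc7 [08:45, 15:00] → before → no.
proc8 [11:30, 12:05] → before → no.
proc9 [09:45, 15:05] → before → no.
Total: 1.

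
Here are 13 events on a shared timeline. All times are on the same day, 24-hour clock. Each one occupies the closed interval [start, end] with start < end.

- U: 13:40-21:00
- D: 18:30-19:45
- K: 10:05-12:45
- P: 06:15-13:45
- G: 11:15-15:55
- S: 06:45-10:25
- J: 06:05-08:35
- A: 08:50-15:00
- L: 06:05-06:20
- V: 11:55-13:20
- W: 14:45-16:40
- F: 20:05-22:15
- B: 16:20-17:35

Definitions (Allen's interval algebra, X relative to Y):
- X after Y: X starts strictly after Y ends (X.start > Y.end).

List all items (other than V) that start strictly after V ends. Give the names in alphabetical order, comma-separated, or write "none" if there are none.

B, D, F, U, W

Target V = [11:55, 13:20].
A [08:50, 15:00] → contains → no.
B [16:20, 17:35] → after → yes.
D [18:30, 19:45] → after → yes.
F [20:05, 22:15] → after → yes.
G [11:15, 15:55] → contains → no.
J [06:05, 08:35] → before → no.
K [10:05, 12:45] → overlaps → no.
L [06:05, 06:20] → before → no.
P [06:15, 13:45] → contains → no.
S [06:45, 10:25] → before → no.
U [13:40, 21:00] → after → yes.
W [14:45, 16:40] → after → yes.
Result: B, D, F, U, W.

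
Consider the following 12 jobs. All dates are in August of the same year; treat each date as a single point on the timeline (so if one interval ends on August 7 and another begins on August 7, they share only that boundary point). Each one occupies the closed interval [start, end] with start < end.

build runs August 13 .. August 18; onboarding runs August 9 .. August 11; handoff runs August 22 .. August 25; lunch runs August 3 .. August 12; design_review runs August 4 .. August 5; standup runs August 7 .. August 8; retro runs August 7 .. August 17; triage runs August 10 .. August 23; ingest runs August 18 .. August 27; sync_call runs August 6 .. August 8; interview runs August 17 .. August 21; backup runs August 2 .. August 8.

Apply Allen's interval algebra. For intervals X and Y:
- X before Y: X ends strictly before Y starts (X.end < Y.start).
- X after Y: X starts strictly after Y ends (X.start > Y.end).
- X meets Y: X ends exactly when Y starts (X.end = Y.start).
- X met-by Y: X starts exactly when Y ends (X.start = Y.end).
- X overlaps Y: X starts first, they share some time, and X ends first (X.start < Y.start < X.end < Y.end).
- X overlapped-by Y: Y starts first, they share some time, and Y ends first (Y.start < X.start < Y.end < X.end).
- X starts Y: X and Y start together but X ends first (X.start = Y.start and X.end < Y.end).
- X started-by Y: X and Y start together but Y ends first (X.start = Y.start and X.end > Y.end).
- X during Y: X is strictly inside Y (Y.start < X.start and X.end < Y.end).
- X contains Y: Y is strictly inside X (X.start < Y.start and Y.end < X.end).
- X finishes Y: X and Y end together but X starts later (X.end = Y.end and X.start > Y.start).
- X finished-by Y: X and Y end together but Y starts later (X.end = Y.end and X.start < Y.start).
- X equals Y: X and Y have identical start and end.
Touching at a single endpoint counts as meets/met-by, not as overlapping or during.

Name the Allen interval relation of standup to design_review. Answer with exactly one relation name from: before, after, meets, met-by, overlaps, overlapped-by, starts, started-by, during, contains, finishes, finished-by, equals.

after

standup = [August 7, August 8]; design_review = [August 4, August 5].
Compare endpoints: standup.start > design_review.start, standup.start > design_review.end, standup.end > design_review.start, standup.end > design_review.end.
That pattern is 'after'.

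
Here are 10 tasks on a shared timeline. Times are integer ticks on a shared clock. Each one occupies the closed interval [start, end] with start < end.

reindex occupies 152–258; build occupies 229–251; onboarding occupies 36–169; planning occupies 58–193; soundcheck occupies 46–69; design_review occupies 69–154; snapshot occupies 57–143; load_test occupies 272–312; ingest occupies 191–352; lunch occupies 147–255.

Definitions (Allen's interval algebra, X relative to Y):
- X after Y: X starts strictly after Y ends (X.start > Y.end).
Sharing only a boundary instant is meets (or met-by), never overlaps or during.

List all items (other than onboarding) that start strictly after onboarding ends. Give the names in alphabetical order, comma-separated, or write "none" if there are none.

build, ingest, load_test

Target onboarding = [36, 169].
build [229, 251] → after → yes.
design_review [69, 154] → during → no.
ingest [191, 352] → after → yes.
load_test [272, 312] → after → yes.
lunch [147, 255] → overlapped-by → no.
planning [58, 193] → overlapped-by → no.
reindex [152, 258] → overlapped-by → no.
snapshot [57, 143] → during → no.
soundcheck [46, 69] → during → no.
Result: build, ingest, load_test.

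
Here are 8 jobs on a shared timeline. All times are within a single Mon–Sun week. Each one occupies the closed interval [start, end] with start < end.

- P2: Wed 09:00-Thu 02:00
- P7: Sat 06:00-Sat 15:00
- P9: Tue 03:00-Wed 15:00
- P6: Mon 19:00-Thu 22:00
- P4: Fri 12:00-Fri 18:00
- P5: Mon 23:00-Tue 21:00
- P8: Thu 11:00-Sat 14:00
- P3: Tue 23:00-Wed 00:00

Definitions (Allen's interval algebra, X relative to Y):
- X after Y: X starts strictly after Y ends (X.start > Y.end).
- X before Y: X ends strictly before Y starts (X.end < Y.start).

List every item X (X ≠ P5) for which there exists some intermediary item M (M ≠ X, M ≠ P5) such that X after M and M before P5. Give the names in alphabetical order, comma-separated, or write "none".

none

Target P5 = [Mon 23:00, Tue 21:00].
Intermediaries M with M before P5: none.
Union: none.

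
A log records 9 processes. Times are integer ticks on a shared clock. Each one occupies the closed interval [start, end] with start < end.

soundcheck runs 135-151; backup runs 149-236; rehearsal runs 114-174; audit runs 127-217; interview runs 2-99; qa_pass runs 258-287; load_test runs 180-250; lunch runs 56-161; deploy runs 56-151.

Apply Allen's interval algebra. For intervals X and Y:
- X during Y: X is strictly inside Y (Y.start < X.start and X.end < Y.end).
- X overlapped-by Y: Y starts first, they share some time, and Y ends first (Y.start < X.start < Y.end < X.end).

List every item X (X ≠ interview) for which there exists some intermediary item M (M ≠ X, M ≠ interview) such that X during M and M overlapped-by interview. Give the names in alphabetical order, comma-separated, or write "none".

Target interview = [2, 99].
Intermediaries M with M overlapped-by interview: deploy, lunch.
Via deploy — items with X during deploy: none.
Via lunch — items with X during lunch: soundcheck.
Union: soundcheck.

soundcheck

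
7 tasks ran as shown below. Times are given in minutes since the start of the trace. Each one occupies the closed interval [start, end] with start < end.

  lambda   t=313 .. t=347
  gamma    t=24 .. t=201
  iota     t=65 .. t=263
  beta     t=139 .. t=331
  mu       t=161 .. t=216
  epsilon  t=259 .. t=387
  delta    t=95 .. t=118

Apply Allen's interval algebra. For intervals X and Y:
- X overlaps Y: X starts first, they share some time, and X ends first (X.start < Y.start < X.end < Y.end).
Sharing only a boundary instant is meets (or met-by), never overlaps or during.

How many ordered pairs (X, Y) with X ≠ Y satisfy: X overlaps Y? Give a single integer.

Checking all 42 ordered pairs for relation 'overlaps'; matching pairs in alphabetical order:
(beta, epsilon): beta overlaps epsilon ✓
(beta, lambda): beta overlaps lambda ✓
(gamma, beta): gamma overlaps beta ✓
(gamma, iota): gamma overlaps iota ✓
(gamma, mu): gamma overlaps mu ✓
(iota, beta): iota overlaps beta ✓
(iota, epsilon): iota overlaps epsilon ✓
Count: 7.

7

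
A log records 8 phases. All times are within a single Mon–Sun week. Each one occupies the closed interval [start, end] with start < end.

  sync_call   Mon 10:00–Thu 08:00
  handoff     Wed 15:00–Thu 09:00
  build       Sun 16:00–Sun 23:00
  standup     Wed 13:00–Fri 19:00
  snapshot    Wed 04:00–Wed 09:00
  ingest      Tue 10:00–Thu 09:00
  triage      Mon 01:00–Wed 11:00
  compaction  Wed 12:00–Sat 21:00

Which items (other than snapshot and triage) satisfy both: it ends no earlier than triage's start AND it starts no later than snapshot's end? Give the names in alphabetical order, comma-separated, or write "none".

Conditions: its end is no earlier than triage's start (X.end >= Mon 01:00) AND its start is no later than snapshot's end (X.start <= Wed 09:00).
build: end Sun 23:00 >= Mon 01:00? ✓; start Sun 16:00 <= Wed 09:00? ✗ → no.
compaction: end Sat 21:00 >= Mon 01:00? ✓; start Wed 12:00 <= Wed 09:00? ✗ → no.
handoff: end Thu 09:00 >= Mon 01:00? ✓; start Wed 15:00 <= Wed 09:00? ✗ → no.
ingest: end Thu 09:00 >= Mon 01:00? ✓; start Tue 10:00 <= Wed 09:00? ✓ → yes.
standup: end Fri 19:00 >= Mon 01:00? ✓; start Wed 13:00 <= Wed 09:00? ✗ → no.
sync_call: end Thu 08:00 >= Mon 01:00? ✓; start Mon 10:00 <= Wed 09:00? ✓ → yes.
Result: ingest, sync_call.

ingest, sync_call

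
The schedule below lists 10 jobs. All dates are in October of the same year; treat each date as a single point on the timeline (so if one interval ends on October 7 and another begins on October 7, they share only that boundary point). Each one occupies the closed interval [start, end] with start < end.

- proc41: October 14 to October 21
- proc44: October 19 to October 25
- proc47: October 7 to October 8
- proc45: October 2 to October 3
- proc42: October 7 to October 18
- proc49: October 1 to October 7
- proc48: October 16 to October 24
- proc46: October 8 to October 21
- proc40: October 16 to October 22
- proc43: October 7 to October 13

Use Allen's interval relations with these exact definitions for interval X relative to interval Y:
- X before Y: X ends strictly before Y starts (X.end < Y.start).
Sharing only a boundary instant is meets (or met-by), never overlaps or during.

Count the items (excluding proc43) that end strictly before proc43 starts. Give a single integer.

Target proc43 = [October 7, October 13].
proc40 [October 16, October 22] → after → no.
proc41 [October 14, October 21] → after → no.
proc42 [October 7, October 18] → started-by → no.
proc44 [October 19, October 25] → after → no.
proc45 [October 2, October 3] → before → counts.
proc46 [October 8, October 21] → overlapped-by → no.
proc47 [October 7, October 8] → starts → no.
proc48 [October 16, October 24] → after → no.
proc49 [October 1, October 7] → meets → no.
Total: 1.

1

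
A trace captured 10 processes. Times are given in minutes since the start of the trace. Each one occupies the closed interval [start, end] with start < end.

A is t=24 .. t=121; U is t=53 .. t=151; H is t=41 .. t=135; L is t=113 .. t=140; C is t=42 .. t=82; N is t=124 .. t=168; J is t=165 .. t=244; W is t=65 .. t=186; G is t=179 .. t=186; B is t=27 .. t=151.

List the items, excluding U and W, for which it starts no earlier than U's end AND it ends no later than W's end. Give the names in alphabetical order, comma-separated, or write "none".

G

Conditions: its start is no earlier than U's end (X.start >= t=151) AND its end is no later than W's end (X.end <= t=186).
A: start t=24 >= t=151? ✗; end t=121 <= t=186? ✓ → no.
B: start t=27 >= t=151? ✗; end t=151 <= t=186? ✓ → no.
C: start t=42 >= t=151? ✗; end t=82 <= t=186? ✓ → no.
G: start t=179 >= t=151? ✓; end t=186 <= t=186? ✓ → yes.
H: start t=41 >= t=151? ✗; end t=135 <= t=186? ✓ → no.
J: start t=165 >= t=151? ✓; end t=244 <= t=186? ✗ → no.
L: start t=113 >= t=151? ✗; end t=140 <= t=186? ✓ → no.
N: start t=124 >= t=151? ✗; end t=168 <= t=186? ✓ → no.
Result: G.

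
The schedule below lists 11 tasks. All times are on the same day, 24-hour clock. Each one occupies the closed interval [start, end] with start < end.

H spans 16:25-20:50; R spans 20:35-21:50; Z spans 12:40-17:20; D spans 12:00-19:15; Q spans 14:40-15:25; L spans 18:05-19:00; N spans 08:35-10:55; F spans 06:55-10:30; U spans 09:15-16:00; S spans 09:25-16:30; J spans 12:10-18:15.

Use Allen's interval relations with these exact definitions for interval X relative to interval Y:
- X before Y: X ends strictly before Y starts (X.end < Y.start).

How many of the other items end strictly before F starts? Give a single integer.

Target F = [06:55, 10:30].
D [12:00, 19:15] → after → no.
H [16:25, 20:50] → after → no.
J [12:10, 18:15] → after → no.
L [18:05, 19:00] → after → no.
N [08:35, 10:55] → overlapped-by → no.
Q [14:40, 15:25] → after → no.
R [20:35, 21:50] → after → no.
S [09:25, 16:30] → overlapped-by → no.
U [09:15, 16:00] → overlapped-by → no.
Z [12:40, 17:20] → after → no.
Total: 0.

0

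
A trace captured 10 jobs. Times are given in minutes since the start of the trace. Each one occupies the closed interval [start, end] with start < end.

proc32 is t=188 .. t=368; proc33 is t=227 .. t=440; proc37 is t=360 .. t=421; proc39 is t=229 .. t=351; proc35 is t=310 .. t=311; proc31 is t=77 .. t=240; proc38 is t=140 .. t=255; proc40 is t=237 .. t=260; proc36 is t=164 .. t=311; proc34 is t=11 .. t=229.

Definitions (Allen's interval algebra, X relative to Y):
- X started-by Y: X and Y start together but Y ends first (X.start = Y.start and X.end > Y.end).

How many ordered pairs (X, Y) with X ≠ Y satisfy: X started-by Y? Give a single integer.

0

Checking all 90 ordered pairs for relation 'started-by'; matching pairs in alphabetical order:
No pair satisfies it.
Count: 0.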